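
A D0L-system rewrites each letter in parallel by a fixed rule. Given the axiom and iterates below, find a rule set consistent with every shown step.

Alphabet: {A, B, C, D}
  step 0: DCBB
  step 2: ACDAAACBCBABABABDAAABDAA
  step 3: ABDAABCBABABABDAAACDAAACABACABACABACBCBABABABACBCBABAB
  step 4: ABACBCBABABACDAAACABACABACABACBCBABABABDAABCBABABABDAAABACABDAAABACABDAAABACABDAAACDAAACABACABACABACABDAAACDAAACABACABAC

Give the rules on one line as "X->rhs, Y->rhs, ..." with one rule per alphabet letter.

A->AB, B->AC, C->DAA, D->BCB

  step 3 ⇒ step 4: ABDAABCBABABABDAAACDAAACABACABACABACBCBABABABACBCBABAB ⇒ AB·AC·BCB·AB·AB·AC·DAA·AC·AB·AC·AB·AC·AB·AC·BCB·AB·AB·AB·DAA·BCB·AB·AB·AB·DAA·AB·AC·AB·DAA·AB·AC·AB·DAA·AB·AC·AB·DAA·AC·DAA·AC·AB·AC·AB·AC·AB·AC·AB·DAA·AC·DAA·AC·AB·AC·AB·AC
    A ↦ AB
    B ↦ AC
    C ↦ DAA
    D ↦ BCB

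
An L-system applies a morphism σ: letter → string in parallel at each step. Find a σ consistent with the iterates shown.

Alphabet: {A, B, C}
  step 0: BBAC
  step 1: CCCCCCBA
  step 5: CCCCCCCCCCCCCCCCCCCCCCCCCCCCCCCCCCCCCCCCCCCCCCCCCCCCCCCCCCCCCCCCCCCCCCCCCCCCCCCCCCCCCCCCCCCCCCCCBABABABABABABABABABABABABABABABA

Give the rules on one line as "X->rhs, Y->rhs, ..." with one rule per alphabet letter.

  step 0 ⇒ step 1: BBAC ⇒ CC·CC·CC·BA
    A ↦ CC
    B ↦ CC
    C ↦ BA

A->CC, B->CC, C->BA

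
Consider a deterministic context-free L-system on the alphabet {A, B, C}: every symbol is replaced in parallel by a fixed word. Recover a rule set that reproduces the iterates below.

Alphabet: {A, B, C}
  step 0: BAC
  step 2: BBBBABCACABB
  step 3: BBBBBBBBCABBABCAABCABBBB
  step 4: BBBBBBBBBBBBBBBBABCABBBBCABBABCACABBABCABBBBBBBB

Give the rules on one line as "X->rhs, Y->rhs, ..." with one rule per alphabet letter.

A->CA, B->BB, C->AB

  step 3 ⇒ step 4: BBBBBBBBCABBABCAABCABBBB ⇒ BB·BB·BB·BB·BB·BB·BB·BB·AB·CA·BB·BB·CA·BB·AB·CA·CA·BB·AB·CA·BB·BB·BB·BB
    A ↦ CA
    B ↦ BB
    C ↦ AB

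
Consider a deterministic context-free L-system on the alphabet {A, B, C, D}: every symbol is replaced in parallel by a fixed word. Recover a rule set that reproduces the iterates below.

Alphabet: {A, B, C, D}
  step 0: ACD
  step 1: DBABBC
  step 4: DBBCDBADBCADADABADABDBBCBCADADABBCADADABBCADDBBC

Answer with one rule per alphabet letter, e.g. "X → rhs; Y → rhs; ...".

  step 0 ⇒ step 1: ACD ⇒ DB·AB·BC
    A ↦ DB
    C ↦ AB
    D ↦ BC
    B ↦ AD  (constrained at step 1)

A->DB, B->AD, C->AB, D->BC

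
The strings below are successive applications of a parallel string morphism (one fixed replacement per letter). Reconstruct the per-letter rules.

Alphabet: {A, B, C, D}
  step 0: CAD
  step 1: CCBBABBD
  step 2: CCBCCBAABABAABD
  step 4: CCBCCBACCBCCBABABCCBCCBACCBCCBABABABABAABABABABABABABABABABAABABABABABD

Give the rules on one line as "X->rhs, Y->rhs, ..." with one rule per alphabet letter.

A->BAB, B->A, C->CCB, D->BD

  step 1 ⇒ step 2: CCBBABBD ⇒ CCB·CCB·A·A·BAB·A·A·BD
    A ↦ BAB
    B ↦ A
    C ↦ CCB
    D ↦ BD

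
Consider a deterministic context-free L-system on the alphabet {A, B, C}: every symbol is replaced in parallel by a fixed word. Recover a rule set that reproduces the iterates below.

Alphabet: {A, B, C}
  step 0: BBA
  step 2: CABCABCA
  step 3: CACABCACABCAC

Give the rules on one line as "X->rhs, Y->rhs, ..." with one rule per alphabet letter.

A->C, B->AB, C->CA

  step 2 ⇒ step 3: CABCABCA ⇒ CA·C·AB·CA·C·AB·CA·C
    A ↦ C
    B ↦ AB
    C ↦ CA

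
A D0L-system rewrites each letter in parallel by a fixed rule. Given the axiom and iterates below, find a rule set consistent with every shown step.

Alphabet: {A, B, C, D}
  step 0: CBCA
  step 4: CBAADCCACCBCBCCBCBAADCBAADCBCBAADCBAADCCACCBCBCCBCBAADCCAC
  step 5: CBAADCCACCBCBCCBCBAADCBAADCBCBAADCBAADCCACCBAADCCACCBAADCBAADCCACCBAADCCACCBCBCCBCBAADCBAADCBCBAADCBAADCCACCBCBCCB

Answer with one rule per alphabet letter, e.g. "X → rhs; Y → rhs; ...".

A->C, B->AAD, C->CB, D->AC

  step 4 ⇒ step 5: CBAADCCACCBCBCCBCBAADCBAADCBCBAADCBAADCCACCBCBCCBCBAADCCAC ⇒ CB·AAD·C·C·AC·CB·CB·C·CB·CB·AAD·CB·AAD·CB·CB·AAD·CB·AAD·C·C·AC·CB·AAD·C·C·AC·CB·AAD·CB·AAD·C·C·AC·CB·AAD·C·C·AC·CB·CB·C·CB·CB·AAD·CB·AAD·CB·CB·AAD·CB·AAD·C·C·AC·CB·CB·C·CB
    A ↦ C
    B ↦ AAD
    C ↦ CB
    D ↦ AC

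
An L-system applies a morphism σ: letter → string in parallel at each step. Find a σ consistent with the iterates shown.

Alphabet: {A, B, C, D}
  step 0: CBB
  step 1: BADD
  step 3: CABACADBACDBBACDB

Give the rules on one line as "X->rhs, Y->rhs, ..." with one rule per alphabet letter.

A->CDB, B->D, C->BA, D->CA

  step 0 ⇒ step 1: CBB ⇒ BA·D·D
    B ↦ D
    C ↦ BA
    A ↦ CDB  (constrained at step 1)
    D ↦ CA  (constrained at step 1)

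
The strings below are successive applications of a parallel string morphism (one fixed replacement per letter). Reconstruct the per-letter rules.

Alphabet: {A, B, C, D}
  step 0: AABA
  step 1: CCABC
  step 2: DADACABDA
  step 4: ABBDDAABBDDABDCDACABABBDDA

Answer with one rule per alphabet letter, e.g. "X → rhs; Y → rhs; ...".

  step 1 ⇒ step 2: CCABC ⇒ DA·DA·C·AB·DA
    A ↦ C
    B ↦ AB
    C ↦ DA
    D ↦ BD  (constrained at step 2)

A->C, B->AB, C->DA, D->BD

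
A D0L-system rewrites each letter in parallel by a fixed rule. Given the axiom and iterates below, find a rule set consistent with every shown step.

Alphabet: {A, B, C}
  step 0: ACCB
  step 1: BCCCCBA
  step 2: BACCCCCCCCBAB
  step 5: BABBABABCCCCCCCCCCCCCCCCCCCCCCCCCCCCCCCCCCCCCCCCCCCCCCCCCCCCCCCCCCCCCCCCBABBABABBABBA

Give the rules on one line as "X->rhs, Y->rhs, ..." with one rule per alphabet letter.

  step 1 ⇒ step 2: BCCCCBA ⇒ BA·CC·CC·CC·CC·BA·B
    A ↦ B
    B ↦ BA
    C ↦ CC

A->B, B->BA, C->CC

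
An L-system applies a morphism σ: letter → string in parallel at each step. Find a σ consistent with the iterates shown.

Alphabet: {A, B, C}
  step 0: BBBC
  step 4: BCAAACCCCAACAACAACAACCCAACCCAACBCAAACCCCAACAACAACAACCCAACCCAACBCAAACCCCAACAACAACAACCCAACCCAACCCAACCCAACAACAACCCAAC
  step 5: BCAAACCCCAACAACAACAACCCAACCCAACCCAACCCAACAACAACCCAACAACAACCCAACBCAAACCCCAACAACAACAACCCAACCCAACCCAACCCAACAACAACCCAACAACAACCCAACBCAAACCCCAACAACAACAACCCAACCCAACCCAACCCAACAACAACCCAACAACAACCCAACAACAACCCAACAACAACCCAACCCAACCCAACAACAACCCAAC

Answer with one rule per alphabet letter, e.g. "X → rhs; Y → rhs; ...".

  step 4 ⇒ step 5: BCAAACCCCAACAACAACAACCCAACCCAACBCAAACCCCAACAACAACAACCCAACCCAACBCAAACCCCAACAACAACAACCCAACCCAACCCAACCCAACAACAACCCAAC ⇒ BCA·AAC·C·C·C·AAC·AAC·AAC·AAC·C·C·AAC·C·C·AAC·C·C·AAC·C·C·AAC·AAC·AAC·C·C·AAC·AAC·AAC·C·C·AAC·BCA·AAC·C·C·C·AAC·AAC·AAC·AAC·C·C·AAC·C·C·AAC·C·C·AAC·C·C·AAC·AAC·AAC·C·C·AAC·AAC·AAC·C·C·AAC·BCA·AAC·C·C·C·AAC·AAC·AAC·AAC·C·C·AAC·C·C·AAC·C·C·AAC·C·C·AAC·AAC·AAC·C·C·AAC·AAC·AAC·C·C·AAC·AAC·AAC·C·C·AAC·AAC·AAC·C·C·AAC·C·C·AAC·C·C·AAC·AAC·AAC·C·C·AAC
    A ↦ C
    B ↦ BCA
    C ↦ AAC

A->C, B->BCA, C->AAC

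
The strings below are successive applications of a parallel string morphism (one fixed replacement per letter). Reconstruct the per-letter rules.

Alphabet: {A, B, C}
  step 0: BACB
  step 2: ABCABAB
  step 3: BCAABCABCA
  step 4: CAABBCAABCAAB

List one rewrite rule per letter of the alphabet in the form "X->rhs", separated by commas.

A->B, B->CA, C->A

  step 3 ⇒ step 4: BCAABCABCA ⇒ CA·A·B·B·CA·A·B·CA·A·B
    A ↦ B
    B ↦ CA
    C ↦ A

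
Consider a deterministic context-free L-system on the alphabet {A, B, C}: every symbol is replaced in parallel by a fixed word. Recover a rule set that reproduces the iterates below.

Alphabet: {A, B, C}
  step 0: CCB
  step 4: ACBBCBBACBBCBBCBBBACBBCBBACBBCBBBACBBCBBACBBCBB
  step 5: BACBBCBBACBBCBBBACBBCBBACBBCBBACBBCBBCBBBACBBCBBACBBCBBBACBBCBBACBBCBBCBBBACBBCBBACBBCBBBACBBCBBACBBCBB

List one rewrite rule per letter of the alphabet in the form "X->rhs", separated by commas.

  step 4 ⇒ step 5: ACBBCBBACBBCBBCBBBACBBCBBACBBCBBBACBBCBBACBBCBB ⇒ B·A·CBB·CBB·A·CBB·CBB·B·A·CBB·CBB·A·CBB·CBB·A·CBB·CBB·CBB·B·A·CBB·CBB·A·CBB·CBB·B·A·CBB·CBB·A·CBB·CBB·CBB·B·A·CBB·CBB·A·CBB·CBB·B·A·CBB·CBB·A·CBB·CBB
    A ↦ B
    B ↦ CBB
    C ↦ A

A->B, B->CBB, C->A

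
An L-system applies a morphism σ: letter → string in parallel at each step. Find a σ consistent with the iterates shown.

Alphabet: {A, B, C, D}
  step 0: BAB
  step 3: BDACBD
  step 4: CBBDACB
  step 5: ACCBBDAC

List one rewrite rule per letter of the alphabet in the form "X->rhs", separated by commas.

A->BD, B->C, C->A, D->B

  step 4 ⇒ step 5: CBBDACB ⇒ A·C·C·B·BD·A·C
    A ↦ BD
    B ↦ C
    C ↦ A
    D ↦ B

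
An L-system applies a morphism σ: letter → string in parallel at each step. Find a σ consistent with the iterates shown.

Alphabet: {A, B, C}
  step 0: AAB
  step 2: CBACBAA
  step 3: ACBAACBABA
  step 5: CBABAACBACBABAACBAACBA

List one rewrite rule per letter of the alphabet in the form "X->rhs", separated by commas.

  step 2 ⇒ step 3: CBACBAA ⇒ A·C·BA·A·C·BA·BA
    A ↦ BA
    B ↦ C
    C ↦ A

A->BA, B->C, C->A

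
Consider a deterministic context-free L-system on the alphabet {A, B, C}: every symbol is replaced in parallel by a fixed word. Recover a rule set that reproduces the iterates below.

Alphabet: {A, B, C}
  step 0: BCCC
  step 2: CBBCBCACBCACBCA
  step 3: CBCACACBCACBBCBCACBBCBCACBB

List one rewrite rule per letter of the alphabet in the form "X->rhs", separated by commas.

A->B, B->CA, C->CB

  step 2 ⇒ step 3: CBBCBCACBCACBCA ⇒ CB·CA·CA·CB·CA·CB·B·CB·CA·CB·B·CB·CA·CB·B
    A ↦ B
    B ↦ CA
    C ↦ CB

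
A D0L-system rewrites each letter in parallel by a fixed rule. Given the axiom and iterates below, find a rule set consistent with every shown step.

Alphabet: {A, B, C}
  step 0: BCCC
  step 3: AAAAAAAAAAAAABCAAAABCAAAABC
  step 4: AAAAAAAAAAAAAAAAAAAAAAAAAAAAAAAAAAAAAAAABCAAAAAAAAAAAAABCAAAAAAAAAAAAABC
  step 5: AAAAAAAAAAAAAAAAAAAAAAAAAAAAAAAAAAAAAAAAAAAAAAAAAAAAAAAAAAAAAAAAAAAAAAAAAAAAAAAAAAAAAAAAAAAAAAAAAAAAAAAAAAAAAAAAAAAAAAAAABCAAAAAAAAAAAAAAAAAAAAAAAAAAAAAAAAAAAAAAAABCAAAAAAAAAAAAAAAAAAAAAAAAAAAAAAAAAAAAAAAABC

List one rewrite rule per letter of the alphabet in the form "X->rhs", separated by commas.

A->AAA, B->A, C->BC

  step 4 ⇒ step 5: AAAAAAAAAAAAAAAAAAAAAAAAAAAAAAAAAAAAAAAABCAAAAAAAAAAAAABCAAAAAAAAAAAAABC ⇒ AAA·AAA·AAA·AAA·AAA·AAA·AAA·AAA·AAA·AAA·AAA·AAA·AAA·AAA·AAA·AAA·AAA·AAA·AAA·AAA·AAA·AAA·AAA·AAA·AAA·AAA·AAA·AAA·AAA·AAA·AAA·AAA·AAA·AAA·AAA·AAA·AAA·AAA·AAA·AAA·A·BC·AAA·AAA·AAA·AAA·AAA·AAA·AAA·AAA·AAA·AAA·AAA·AAA·AAA·A·BC·AAA·AAA·AAA·AAA·AAA·AAA·AAA·AAA·AAA·AAA·AAA·AAA·AAA·A·BC
    A ↦ AAA
    B ↦ A
    C ↦ BC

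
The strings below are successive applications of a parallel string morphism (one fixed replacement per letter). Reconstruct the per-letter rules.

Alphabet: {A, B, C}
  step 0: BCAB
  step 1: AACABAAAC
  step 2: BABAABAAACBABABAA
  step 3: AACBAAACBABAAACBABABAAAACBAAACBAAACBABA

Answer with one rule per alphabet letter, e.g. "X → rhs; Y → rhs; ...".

  step 2 ⇒ step 3: BABAABAAACBABABAA ⇒ AAC·BA·AAC·BA·BA·AAC·BA·BA·BA·A·AAC·BA·AAC·BA·AAC·BA·BA
    A ↦ BA
    B ↦ AAC
    C ↦ A

A->BA, B->AAC, C->A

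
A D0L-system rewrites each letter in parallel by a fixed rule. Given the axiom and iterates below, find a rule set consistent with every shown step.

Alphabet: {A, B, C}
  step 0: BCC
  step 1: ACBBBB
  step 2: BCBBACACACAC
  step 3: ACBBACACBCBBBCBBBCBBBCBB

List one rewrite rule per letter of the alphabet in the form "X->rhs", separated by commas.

  step 2 ⇒ step 3: BCBBACACACAC ⇒ AC·BB·AC·AC·BC·BB·BC·BB·BC·BB·BC·BB
    A ↦ BC
    B ↦ AC
    C ↦ BB

A->BC, B->AC, C->BB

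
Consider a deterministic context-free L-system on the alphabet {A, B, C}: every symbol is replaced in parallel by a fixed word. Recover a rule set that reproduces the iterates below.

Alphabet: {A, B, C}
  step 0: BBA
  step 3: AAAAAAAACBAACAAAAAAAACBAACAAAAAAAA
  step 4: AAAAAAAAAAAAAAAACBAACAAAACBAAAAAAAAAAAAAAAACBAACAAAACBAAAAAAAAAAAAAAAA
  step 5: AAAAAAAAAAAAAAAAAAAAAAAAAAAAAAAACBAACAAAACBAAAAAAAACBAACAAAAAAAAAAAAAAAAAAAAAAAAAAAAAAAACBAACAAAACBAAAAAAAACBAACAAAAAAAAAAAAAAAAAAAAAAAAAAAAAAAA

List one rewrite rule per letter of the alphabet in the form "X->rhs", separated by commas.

  step 4 ⇒ step 5: AAAAAAAAAAAAAAAACBAACAAAACBAAAAAAAAAAAAAAAACBAACAAAACBAAAAAAAAAAAAAAAA ⇒ AA·AA·AA·AA·AA·AA·AA·AA·AA·AA·AA·AA·AA·AA·AA·AA·CB·AAC·AA·AA·CB·AA·AA·AA·AA·CB·AAC·AA·AA·AA·AA·AA·AA·AA·AA·AA·AA·AA·AA·AA·AA·AA·AA·CB·AAC·AA·AA·CB·AA·AA·AA·AA·CB·AAC·AA·AA·AA·AA·AA·AA·AA·AA·AA·AA·AA·AA·AA·AA·AA·AA
    A ↦ AA
    B ↦ AAC
    C ↦ CB

A->AA, B->AAC, C->CB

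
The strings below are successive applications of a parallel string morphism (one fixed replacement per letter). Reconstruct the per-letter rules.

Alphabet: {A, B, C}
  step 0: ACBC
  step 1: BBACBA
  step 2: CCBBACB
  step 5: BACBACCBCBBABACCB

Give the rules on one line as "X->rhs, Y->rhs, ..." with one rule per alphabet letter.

A->B, B->C, C->BA

  step 1 ⇒ step 2: BBACBA ⇒ C·C·B·BA·C·B
    A ↦ B
    B ↦ C
    C ↦ BA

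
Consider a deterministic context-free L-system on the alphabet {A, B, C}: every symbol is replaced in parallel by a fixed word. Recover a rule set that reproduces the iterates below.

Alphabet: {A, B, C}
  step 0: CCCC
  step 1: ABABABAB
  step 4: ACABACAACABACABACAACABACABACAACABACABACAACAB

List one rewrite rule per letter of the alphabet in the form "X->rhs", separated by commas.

  step 0 ⇒ step 1: CCCC ⇒ AB·AB·AB·AB
    C ↦ AB
    A ↦ AC  (constrained at step 1)
    B ↦ A  (constrained at step 1)

A->AC, B->A, C->AB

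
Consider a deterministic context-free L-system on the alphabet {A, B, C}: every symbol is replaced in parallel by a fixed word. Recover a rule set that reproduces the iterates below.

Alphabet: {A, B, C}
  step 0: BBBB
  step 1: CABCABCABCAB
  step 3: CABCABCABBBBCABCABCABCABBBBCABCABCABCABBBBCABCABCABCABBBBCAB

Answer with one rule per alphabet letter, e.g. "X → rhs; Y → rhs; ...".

A->BB, B->CAB, C->B

  step 0 ⇒ step 1: BBBB ⇒ CAB·CAB·CAB·CAB
    B ↦ CAB
    A ↦ BB  (constrained at step 1)
    C ↦ B  (constrained at step 1)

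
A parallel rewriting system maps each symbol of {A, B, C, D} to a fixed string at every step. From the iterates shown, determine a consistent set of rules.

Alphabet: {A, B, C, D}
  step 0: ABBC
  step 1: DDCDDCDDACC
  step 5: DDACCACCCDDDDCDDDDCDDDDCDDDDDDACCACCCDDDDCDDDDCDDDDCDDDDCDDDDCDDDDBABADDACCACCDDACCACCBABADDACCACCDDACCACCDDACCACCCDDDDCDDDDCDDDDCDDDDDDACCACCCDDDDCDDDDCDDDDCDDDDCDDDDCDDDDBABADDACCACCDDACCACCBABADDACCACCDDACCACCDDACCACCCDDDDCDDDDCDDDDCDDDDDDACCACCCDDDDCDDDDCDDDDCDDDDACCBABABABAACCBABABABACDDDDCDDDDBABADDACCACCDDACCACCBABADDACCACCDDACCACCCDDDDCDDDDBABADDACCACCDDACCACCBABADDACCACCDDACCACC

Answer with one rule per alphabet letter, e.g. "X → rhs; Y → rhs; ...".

  step 0 ⇒ step 1: ABBC ⇒ DD·CDD·CDD·ACC
    A ↦ DD
    B ↦ CDD
    C ↦ ACC
    D ↦ BA  (constrained at step 1)

A->DD, B->CDD, C->ACC, D->BA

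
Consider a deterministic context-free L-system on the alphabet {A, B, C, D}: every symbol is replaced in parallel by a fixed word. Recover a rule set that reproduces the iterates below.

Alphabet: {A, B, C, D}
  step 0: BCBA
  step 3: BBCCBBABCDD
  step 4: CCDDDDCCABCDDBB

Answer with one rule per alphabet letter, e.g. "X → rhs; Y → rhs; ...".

  step 3 ⇒ step 4: BBCCBBABCDD ⇒ C·C·DD·DD·C·C·AB·C·DD·B·B
    A ↦ AB
    B ↦ C
    C ↦ DD
    D ↦ B

A->AB, B->C, C->DD, D->B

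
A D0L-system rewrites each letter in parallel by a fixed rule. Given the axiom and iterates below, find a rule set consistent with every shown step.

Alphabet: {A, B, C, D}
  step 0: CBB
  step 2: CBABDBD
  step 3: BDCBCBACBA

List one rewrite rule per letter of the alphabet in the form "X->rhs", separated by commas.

  step 2 ⇒ step 3: CBABDBD ⇒ BD·C·B·C·BA·C·BA
    A ↦ B
    B ↦ C
    C ↦ BD
    D ↦ BA

A->B, B->C, C->BD, D->BA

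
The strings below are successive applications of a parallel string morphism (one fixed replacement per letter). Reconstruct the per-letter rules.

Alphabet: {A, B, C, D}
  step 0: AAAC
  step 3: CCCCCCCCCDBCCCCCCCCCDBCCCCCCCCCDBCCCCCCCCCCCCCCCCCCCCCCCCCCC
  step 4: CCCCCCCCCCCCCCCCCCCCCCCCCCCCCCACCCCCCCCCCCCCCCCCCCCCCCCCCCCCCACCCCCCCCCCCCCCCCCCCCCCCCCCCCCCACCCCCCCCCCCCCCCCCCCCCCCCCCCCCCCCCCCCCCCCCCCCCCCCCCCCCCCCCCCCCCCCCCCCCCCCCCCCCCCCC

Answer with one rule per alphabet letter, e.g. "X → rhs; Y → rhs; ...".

A->DB, B->CA, C->CCC, D->CC

  step 3 ⇒ step 4: CCCCCCCCCDBCCCCCCCCCDBCCCCCCCCCDBCCCCCCCCCCCCCCCCCCCCCCCCCCC ⇒ CCC·CCC·CCC·CCC·CCC·CCC·CCC·CCC·CCC·CC·CA·CCC·CCC·CCC·CCC·CCC·CCC·CCC·CCC·CCC·CC·CA·CCC·CCC·CCC·CCC·CCC·CCC·CCC·CCC·CCC·CC·CA·CCC·CCC·CCC·CCC·CCC·CCC·CCC·CCC·CCC·CCC·CCC·CCC·CCC·CCC·CCC·CCC·CCC·CCC·CCC·CCC·CCC·CCC·CCC·CCC·CCC·CCC·CCC
    B ↦ CA
    C ↦ CCC
    D ↦ CC
    A ↦ DB  (constrained at step 0)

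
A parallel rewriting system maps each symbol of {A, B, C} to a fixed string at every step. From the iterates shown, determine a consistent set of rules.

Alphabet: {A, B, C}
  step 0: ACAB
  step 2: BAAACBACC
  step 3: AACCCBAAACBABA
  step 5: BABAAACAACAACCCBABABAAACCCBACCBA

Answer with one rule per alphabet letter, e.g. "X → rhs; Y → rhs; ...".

A->C, B->AA, C->BA

  step 2 ⇒ step 3: BAAACBACC ⇒ AA·C·C·C·BA·AA·C·BA·BA
    A ↦ C
    B ↦ AA
    C ↦ BA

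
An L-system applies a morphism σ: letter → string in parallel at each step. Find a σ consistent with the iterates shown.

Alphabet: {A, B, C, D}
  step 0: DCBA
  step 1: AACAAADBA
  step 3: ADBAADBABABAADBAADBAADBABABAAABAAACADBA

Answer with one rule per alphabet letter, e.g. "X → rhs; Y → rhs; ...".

A->BA, B->AD, C->AA, D->AAC

  step 0 ⇒ step 1: DCBA ⇒ AAC·AA·AD·BA
    A ↦ BA
    B ↦ AD
    C ↦ AA
    D ↦ AAC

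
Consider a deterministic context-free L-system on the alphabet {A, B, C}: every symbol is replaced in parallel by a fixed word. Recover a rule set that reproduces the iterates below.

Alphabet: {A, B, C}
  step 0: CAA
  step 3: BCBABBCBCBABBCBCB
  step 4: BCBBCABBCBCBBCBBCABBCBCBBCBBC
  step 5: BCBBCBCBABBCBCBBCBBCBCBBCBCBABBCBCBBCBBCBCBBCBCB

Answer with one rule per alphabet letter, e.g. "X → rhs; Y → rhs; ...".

  step 4 ⇒ step 5: BCBBCABBCBCBBCBBCABBCBCBBCBBC ⇒ BC·B·BC·BC·B·AB·BC·BC·B·BC·B·BC·BC·B·BC·BC·B·AB·BC·BC·B·BC·B·BC·BC·B·BC·BC·B
    A ↦ AB
    B ↦ BC
    C ↦ B

A->AB, B->BC, C->B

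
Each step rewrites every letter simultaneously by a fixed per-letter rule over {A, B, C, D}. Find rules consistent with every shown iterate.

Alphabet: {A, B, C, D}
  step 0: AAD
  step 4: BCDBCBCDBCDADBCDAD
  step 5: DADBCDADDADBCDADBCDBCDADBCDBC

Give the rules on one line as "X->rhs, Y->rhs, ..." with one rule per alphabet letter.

  step 4 ⇒ step 5: BCDBCBCDBCDADBCDAD ⇒ D·AD·BC·D·AD·D·AD·BC·D·AD·BC·D·BC·D·AD·BC·D·BC
    A ↦ D
    B ↦ D
    C ↦ AD
    D ↦ BC

A->D, B->D, C->AD, D->BC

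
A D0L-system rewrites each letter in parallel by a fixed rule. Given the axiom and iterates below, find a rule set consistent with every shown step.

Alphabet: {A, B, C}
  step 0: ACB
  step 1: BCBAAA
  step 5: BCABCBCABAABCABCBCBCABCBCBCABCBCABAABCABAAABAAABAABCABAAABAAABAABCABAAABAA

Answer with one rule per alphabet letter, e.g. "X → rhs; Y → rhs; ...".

  step 0 ⇒ step 1: ACB ⇒ BC·BAA·A
    A ↦ BC
    B ↦ A
    C ↦ BAA

A->BC, B->A, C->BAA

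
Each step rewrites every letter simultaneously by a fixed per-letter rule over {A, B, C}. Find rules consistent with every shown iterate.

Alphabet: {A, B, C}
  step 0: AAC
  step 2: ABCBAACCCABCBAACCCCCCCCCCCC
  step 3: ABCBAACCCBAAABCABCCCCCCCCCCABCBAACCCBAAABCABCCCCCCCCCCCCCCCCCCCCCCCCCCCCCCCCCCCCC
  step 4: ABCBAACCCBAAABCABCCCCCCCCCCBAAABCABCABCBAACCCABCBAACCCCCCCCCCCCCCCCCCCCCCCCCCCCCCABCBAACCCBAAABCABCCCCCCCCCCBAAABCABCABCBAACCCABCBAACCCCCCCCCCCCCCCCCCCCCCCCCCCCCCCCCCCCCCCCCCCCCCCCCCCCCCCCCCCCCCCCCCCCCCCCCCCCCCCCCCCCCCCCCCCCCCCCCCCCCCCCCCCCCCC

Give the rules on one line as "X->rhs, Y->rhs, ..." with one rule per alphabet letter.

A->ABC, B->BAA, C->CCC

  step 3 ⇒ step 4: ABCBAACCCBAAABCABCCCCCCCCCCABCBAACCCBAAABCABCCCCCCCCCCCCCCCCCCCCCCCCCCCCCCCCCCCCC ⇒ ABC·BAA·CCC·BAA·ABC·ABC·CCC·CCC·CCC·BAA·ABC·ABC·ABC·BAA·CCC·ABC·BAA·CCC·CCC·CCC·CCC·CCC·CCC·CCC·CCC·CCC·CCC·ABC·BAA·CCC·BAA·ABC·ABC·CCC·CCC·CCC·BAA·ABC·ABC·ABC·BAA·CCC·ABC·BAA·CCC·CCC·CCC·CCC·CCC·CCC·CCC·CCC·CCC·CCC·CCC·CCC·CCC·CCC·CCC·CCC·CCC·CCC·CCC·CCC·CCC·CCC·CCC·CCC·CCC·CCC·CCC·CCC·CCC·CCC·CCC·CCC·CCC·CCC·CCC·CCC·CCC
    A ↦ ABC
    B ↦ BAA
    C ↦ CCC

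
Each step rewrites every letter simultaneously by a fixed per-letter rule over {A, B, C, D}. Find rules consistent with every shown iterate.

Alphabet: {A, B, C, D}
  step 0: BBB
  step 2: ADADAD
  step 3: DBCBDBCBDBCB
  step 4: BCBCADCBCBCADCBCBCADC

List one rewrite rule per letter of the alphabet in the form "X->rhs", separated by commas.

A->D, B->C, C->AD, D->BCB

  step 3 ⇒ step 4: DBCBDBCBDBCB ⇒ BCB·C·AD·C·BCB·C·AD·C·BCB·C·AD·C
    B ↦ C
    C ↦ AD
    D ↦ BCB
  step 2 ⇒ step 3: ADADAD ⇒ D·BCB·D·BCB·D·BCB
    A ↦ D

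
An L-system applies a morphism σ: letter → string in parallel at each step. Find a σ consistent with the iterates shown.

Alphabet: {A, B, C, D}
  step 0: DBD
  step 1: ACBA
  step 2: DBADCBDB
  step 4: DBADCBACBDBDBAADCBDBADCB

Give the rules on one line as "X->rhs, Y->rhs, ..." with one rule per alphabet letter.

A->DB, B->CB, C->AD, D->A

  step 1 ⇒ step 2: ACBA ⇒ DB·AD·CB·DB
    A ↦ DB
    B ↦ CB
    C ↦ AD
  step 0 ⇒ step 1: DBD ⇒ A·CB·A
    D ↦ A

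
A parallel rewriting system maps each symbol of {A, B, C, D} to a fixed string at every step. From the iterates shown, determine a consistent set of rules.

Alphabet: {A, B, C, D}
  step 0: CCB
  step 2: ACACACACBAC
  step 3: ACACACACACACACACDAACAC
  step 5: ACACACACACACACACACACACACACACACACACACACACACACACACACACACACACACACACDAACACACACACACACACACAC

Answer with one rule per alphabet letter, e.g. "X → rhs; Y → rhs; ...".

  step 2 ⇒ step 3: ACACACACBAC ⇒ AC·AC·AC·AC·AC·AC·AC·AC·DA·AC·AC
    A ↦ AC
    B ↦ DA
    C ↦ AC
    D ↦ B  (constrained at step 3)

A->AC, B->DA, C->AC, D->B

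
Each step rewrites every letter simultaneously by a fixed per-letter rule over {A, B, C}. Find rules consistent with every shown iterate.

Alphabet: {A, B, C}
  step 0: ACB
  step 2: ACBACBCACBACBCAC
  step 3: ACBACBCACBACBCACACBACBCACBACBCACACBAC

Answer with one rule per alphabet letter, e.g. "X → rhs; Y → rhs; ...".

  step 2 ⇒ step 3: ACBACBCACBACBCAC ⇒ ACB·AC·BC·ACB·AC·BC·AC·ACB·AC·BC·ACB·AC·BC·AC·ACB·AC
    A ↦ ACB
    B ↦ BC
    C ↦ AC

A->ACB, B->BC, C->AC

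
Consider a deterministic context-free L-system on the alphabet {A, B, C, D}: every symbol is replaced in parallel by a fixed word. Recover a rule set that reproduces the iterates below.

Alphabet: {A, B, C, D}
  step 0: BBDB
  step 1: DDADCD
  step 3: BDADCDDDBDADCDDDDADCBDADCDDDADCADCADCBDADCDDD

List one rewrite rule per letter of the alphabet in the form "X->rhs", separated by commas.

A->BD, B->D, C->DDD, D->ADC

  step 0 ⇒ step 1: BBDB ⇒ D·D·ADC·D
    B ↦ D
    D ↦ ADC
    A ↦ BD  (constrained at step 1)
    C ↦ DDD  (constrained at step 1)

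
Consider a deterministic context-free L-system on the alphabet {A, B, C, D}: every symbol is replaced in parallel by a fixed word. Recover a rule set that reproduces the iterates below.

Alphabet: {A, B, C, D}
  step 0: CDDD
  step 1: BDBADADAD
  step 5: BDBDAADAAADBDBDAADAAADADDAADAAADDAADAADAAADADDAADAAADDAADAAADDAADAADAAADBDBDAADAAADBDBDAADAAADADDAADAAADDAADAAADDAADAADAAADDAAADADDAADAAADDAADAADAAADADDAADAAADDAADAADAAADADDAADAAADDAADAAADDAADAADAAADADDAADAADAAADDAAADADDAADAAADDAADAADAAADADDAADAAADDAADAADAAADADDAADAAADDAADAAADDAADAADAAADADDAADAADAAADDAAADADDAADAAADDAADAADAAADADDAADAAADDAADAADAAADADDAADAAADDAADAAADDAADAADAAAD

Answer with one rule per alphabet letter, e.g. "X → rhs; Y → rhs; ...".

A->DAA, B->CA, C->BDB, D->AD

  step 0 ⇒ step 1: CDDD ⇒ BDB·AD·AD·AD
    C ↦ BDB
    D ↦ AD
    A ↦ DAA  (constrained at step 1)
    B ↦ CA  (constrained at step 1)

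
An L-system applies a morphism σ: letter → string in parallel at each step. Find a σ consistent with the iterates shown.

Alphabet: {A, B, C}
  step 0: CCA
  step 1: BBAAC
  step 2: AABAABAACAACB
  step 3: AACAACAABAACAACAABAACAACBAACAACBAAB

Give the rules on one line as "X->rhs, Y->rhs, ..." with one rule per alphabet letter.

A->AAC, B->AAB, C->B

  step 2 ⇒ step 3: AABAABAACAACB ⇒ AAC·AAC·AAB·AAC·AAC·AAB·AAC·AAC·B·AAC·AAC·B·AAB
    A ↦ AAC
    B ↦ AAB
    C ↦ B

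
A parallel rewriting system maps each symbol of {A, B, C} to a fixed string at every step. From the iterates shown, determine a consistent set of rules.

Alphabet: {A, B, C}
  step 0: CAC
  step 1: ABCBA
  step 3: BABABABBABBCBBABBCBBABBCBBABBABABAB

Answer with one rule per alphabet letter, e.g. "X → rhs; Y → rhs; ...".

A->BCB, B->BAB, C->A

  step 0 ⇒ step 1: CAC ⇒ A·BCB·A
    A ↦ BCB
    C ↦ A
    B ↦ BAB  (constrained at step 1)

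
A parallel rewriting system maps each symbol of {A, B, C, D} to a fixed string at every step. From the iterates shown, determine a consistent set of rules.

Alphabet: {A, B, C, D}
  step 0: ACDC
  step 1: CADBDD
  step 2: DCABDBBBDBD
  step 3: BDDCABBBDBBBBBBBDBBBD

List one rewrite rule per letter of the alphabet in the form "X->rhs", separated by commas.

A->CA, B->BB, C->D, D->BD

  step 2 ⇒ step 3: DCABDBBBDBD ⇒ BD·D·CA·BB·BD·BB·BB·BB·BD·BB·BD
    A ↦ CA
    B ↦ BB
    C ↦ D
    D ↦ BD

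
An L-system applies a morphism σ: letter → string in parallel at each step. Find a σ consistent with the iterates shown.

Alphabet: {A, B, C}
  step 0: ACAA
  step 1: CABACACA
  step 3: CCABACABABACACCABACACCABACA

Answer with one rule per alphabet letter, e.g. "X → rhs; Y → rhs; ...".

A->CA, B->C, C->BA

  step 0 ⇒ step 1: ACAA ⇒ CA·BA·CA·CA
    A ↦ CA
    C ↦ BA
    B ↦ C  (constrained at step 1)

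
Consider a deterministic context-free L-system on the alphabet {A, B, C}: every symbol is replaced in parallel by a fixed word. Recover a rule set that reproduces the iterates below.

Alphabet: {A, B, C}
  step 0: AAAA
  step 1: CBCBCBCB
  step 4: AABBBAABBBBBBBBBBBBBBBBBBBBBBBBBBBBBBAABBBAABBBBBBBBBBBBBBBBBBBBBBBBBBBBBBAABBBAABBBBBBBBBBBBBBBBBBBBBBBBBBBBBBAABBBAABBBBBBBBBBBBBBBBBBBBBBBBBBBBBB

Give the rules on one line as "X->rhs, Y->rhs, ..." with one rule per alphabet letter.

A->CB, B->BBB, C->AA

  step 0 ⇒ step 1: AAAA ⇒ CB·CB·CB·CB
    A ↦ CB
    B ↦ BBB  (constrained at step 1)
    C ↦ AA  (constrained at step 1)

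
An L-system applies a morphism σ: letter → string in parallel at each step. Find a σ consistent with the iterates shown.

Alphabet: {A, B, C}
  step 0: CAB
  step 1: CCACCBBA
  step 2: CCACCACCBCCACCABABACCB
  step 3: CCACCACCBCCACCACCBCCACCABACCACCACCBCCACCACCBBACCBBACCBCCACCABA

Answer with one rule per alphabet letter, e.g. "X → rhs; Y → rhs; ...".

  step 2 ⇒ step 3: CCACCACCBCCACCABABACCB ⇒ CCA·CCA·CCB·CCA·CCA·CCB·CCA·CCA·BA·CCA·CCA·CCB·CCA·CCA·CCB·BA·CCB·BA·CCB·CCA·CCA·BA
    A ↦ CCB
    B ↦ BA
    C ↦ CCA

A->CCB, B->BA, C->CCA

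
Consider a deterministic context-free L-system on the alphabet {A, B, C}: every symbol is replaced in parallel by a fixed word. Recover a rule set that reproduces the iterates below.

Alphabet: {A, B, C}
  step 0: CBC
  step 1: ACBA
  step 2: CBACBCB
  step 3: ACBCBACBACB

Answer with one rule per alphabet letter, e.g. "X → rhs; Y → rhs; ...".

  step 2 ⇒ step 3: CBACBCB ⇒ A·CB·CB·A·CB·A·CB
    A ↦ CB
    B ↦ CB
    C ↦ A

A->CB, B->CB, C->A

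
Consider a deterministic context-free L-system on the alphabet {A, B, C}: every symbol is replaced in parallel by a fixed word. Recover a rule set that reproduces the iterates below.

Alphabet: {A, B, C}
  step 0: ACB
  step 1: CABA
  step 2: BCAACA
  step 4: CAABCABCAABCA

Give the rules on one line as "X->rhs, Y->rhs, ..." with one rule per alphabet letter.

  step 1 ⇒ step 2: CABA ⇒ B·CA·A·CA
    A ↦ CA
    B ↦ A
    C ↦ B

A->CA, B->A, C->B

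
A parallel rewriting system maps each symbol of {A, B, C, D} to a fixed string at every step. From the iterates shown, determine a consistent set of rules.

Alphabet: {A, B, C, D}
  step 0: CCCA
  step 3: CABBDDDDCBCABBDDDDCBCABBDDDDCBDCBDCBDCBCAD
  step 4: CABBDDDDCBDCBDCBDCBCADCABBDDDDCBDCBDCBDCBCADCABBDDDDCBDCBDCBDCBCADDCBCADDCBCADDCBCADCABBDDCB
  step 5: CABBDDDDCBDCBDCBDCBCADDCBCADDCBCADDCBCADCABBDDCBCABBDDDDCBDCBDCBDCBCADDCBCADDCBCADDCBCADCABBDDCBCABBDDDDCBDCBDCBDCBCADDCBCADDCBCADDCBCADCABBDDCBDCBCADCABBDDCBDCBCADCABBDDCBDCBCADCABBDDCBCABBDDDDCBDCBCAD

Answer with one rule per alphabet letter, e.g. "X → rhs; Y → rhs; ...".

  step 4 ⇒ step 5: CABBDDDDCBDCBDCBDCBCADCABBDDDDCBDCBDCBDCBCADCABBDDDDCBDCBDCBDCBCADDCBCADDCBCADDCBCADCABBDDCB ⇒ CA·BBD·D·D·DCB·DCB·DCB·DCB·CA·D·DCB·CA·D·DCB·CA·D·DCB·CA·D·CA·BBD·DCB·CA·BBD·D·D·DCB·DCB·DCB·DCB·CA·D·DCB·CA·D·DCB·CA·D·DCB·CA·D·CA·BBD·DCB·CA·BBD·D·D·DCB·DCB·DCB·DCB·CA·D·DCB·CA·D·DCB·CA·D·DCB·CA·D·CA·BBD·DCB·DCB·CA·D·CA·BBD·DCB·DCB·CA·D·CA·BBD·DCB·DCB·CA·D·CA·BBD·DCB·CA·BBD·D·D·DCB·DCB·CA·D
    A ↦ BBD
    B ↦ D
    C ↦ CA
    D ↦ DCB

A->BBD, B->D, C->CA, D->DCB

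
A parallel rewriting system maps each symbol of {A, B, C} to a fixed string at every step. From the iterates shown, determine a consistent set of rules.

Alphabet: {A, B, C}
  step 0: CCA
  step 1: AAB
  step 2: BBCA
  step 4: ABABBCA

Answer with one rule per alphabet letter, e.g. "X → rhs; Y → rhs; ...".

  step 1 ⇒ step 2: AAB ⇒ B·B·CA
    A ↦ B
    B ↦ CA
  step 0 ⇒ step 1: CCA ⇒ A·A·B
    C ↦ A

A->B, B->CA, C->A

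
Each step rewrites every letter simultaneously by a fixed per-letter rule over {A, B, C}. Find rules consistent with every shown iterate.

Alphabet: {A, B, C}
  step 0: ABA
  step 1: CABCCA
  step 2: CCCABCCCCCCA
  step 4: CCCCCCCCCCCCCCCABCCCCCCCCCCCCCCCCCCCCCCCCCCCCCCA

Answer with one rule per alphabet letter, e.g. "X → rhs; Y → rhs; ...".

A->CA, B->BC, C->CC

  step 1 ⇒ step 2: CABCCA ⇒ CC·CA·BC·CC·CC·CA
    A ↦ CA
    B ↦ BC
    C ↦ CC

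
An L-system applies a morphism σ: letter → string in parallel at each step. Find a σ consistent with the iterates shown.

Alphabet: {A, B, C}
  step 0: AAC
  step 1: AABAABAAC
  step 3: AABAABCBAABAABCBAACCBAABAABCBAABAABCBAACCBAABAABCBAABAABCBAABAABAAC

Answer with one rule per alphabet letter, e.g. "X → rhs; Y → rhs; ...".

A->AAB, B->CB, C->AAC

  step 0 ⇒ step 1: AAC ⇒ AAB·AAB·AAC
    A ↦ AAB
    C ↦ AAC
    B ↦ CB  (constrained at step 1)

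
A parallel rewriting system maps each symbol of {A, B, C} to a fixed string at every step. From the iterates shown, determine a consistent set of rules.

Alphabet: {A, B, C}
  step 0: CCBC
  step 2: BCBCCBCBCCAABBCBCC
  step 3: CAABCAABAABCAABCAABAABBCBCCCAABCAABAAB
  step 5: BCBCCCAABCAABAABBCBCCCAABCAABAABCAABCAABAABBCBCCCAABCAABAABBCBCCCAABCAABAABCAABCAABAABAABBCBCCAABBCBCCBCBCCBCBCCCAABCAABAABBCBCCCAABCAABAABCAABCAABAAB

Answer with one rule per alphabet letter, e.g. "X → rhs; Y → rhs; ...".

  step 2 ⇒ step 3: BCBCCBCBCCAABBCBCC ⇒ C·AAB·C·AAB·AAB·C·AAB·C·AAB·AAB·BC·BC·C·C·AAB·C·AAB·AAB
    A ↦ BC
    B ↦ C
    C ↦ AAB

A->BC, B->C, C->AAB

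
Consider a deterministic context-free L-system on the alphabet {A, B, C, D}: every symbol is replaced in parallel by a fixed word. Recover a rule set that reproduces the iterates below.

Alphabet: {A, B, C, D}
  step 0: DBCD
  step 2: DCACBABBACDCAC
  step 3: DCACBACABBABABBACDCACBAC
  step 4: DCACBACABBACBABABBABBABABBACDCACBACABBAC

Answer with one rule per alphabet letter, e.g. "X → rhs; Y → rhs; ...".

A->B, B->AB, C->AC, D->DC

  step 3 ⇒ step 4: DCACBACABBABABBACDCACBAC ⇒ DC·AC·B·AC·AB·B·AC·B·AB·AB·B·AB·B·AB·AB·B·AC·DC·AC·B·AC·AB·B·AC
    A ↦ B
    B ↦ AB
    C ↦ AC
    D ↦ DC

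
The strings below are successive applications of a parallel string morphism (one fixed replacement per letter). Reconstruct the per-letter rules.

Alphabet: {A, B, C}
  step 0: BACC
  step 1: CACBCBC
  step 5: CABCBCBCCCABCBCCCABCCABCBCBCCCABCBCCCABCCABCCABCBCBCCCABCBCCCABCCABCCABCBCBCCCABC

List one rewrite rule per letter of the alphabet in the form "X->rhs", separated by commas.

A->C, B->CA, C->BC

  step 0 ⇒ step 1: BACC ⇒ CA·C·BC·BC
    A ↦ C
    B ↦ CA
    C ↦ BC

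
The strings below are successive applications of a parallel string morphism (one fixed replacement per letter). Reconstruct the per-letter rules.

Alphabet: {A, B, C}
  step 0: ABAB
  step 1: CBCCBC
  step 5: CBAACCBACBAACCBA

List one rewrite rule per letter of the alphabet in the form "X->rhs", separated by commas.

A->CB, B->C, C->A

  step 0 ⇒ step 1: ABAB ⇒ CB·C·CB·C
    A ↦ CB
    B ↦ C
    C ↦ A  (constrained at step 1)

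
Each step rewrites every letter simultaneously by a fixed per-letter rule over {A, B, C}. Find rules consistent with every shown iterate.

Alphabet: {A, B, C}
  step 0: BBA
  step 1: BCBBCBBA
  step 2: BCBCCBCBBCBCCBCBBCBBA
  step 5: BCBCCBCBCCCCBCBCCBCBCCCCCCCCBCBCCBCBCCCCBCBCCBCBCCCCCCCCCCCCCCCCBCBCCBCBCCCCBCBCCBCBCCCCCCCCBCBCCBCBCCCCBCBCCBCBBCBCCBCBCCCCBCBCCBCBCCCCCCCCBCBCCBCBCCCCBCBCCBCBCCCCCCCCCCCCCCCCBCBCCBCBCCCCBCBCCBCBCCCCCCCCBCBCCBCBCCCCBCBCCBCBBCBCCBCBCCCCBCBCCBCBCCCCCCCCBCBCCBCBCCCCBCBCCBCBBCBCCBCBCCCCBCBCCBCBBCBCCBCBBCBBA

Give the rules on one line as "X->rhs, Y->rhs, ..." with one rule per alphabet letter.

A->BA, B->BCB, C->CC

  step 1 ⇒ step 2: BCBBCBBA ⇒ BCB·CC·BCB·BCB·CC·BCB·BCB·BA
    A ↦ BA
    B ↦ BCB
    C ↦ CC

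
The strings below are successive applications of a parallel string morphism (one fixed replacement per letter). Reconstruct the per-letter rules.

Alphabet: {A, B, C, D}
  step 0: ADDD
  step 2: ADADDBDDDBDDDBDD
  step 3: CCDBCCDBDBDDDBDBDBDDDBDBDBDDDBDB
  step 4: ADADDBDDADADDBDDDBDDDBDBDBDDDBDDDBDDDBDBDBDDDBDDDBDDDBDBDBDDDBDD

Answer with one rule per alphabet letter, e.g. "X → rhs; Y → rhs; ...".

A->CC, B->DD, C->AD, D->DB

  step 3 ⇒ step 4: CCDBCCDBDBDDDBDBDBDDDBDBDBDDDBDB ⇒ AD·AD·DB·DD·AD·AD·DB·DD·DB·DD·DB·DB·DB·DD·DB·DD·DB·DD·DB·DB·DB·DD·DB·DD·DB·DD·DB·DB·DB·DD·DB·DD
    B ↦ DD
    C ↦ AD
    D ↦ DB
  step 2 ⇒ step 3: ADADDBDDDBDDDBDD ⇒ CC·DB·CC·DB·DB·DD·DB·DB·DB·DD·DB·DB·DB·DD·DB·DB
    A ↦ CC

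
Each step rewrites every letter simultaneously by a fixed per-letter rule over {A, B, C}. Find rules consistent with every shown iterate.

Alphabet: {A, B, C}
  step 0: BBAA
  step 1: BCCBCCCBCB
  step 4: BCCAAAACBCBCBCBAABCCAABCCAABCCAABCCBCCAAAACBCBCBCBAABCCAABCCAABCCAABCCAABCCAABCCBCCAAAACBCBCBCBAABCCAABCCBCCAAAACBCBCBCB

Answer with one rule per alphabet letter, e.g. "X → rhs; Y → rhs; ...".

  step 0 ⇒ step 1: BBAA ⇒ BCC·BCC·CB·CB
    A ↦ CB
    B ↦ BCC
    C ↦ AA  (constrained at step 1)

A->CB, B->BCC, C->AA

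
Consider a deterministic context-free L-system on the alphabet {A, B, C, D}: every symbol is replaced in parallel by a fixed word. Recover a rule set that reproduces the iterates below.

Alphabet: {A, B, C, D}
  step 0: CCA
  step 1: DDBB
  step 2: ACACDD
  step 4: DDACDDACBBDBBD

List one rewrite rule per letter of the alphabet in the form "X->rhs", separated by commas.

A->BB, B->D, C->D, D->AC

  step 1 ⇒ step 2: DDBB ⇒ AC·AC·D·D
    B ↦ D
    D ↦ AC
  step 0 ⇒ step 1: CCA ⇒ D·D·BB
    A ↦ BB
  step 0 ⇒ step 1: CCA ⇒ D·D·BB
    C ↦ D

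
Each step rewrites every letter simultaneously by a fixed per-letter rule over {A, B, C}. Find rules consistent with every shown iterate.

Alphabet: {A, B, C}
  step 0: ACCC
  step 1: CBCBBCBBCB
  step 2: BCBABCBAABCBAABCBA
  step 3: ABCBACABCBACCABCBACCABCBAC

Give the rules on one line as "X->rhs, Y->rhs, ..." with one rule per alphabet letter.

A->C, B->A, C->BCB

  step 2 ⇒ step 3: BCBABCBAABCBAABCBA ⇒ A·BCB·A·C·A·BCB·A·C·C·A·BCB·A·C·C·A·BCB·A·C
    A ↦ C
    B ↦ A
    C ↦ BCB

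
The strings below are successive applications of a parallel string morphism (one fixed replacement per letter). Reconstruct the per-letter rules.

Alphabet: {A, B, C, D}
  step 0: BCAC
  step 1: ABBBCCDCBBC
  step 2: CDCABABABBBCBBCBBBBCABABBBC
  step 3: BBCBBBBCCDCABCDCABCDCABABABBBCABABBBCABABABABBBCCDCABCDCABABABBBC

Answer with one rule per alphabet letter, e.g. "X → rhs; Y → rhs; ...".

A->CDC, B->AB, C->BBC, D->BB

  step 2 ⇒ step 3: CDCABABABBBCBBCBBBBCABABBBC ⇒ BBC·BB·BBC·CDC·AB·CDC·AB·CDC·AB·AB·AB·BBC·AB·AB·BBC·AB·AB·AB·AB·BBC·CDC·AB·CDC·AB·AB·AB·BBC
    A ↦ CDC
    B ↦ AB
    C ↦ BBC
    D ↦ BB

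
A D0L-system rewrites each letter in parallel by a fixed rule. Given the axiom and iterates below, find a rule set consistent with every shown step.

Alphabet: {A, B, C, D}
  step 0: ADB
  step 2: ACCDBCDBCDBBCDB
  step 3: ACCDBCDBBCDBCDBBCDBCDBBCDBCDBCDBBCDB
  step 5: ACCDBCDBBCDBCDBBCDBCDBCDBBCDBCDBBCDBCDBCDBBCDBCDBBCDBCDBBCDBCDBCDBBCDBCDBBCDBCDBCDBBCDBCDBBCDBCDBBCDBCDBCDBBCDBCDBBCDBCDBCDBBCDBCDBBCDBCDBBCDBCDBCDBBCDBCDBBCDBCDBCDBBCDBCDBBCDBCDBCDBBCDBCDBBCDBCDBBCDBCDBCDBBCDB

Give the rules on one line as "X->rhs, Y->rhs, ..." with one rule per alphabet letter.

A->AC, B->CDB, C->CDB, D->B

  step 2 ⇒ step 3: ACCDBCDBCDBBCDB ⇒ AC·CDB·CDB·B·CDB·CDB·B·CDB·CDB·B·CDB·CDB·CDB·B·CDB
    A ↦ AC
    B ↦ CDB
    C ↦ CDB
    D ↦ B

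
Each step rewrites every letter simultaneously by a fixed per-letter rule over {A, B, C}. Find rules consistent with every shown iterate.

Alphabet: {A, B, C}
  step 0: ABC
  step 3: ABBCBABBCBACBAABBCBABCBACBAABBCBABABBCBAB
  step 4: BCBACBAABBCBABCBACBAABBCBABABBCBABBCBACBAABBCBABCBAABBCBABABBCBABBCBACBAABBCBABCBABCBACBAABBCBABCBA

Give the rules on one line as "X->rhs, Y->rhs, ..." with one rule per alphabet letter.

A->B, B->CBA, C->ABB

  step 3 ⇒ step 4: ABBCBABBCBACBAABBCBABCBACBAABBCBABABBCBAB ⇒ B·CBA·CBA·ABB·CBA·B·CBA·CBA·ABB·CBA·B·ABB·CBA·B·B·CBA·CBA·ABB·CBA·B·CBA·ABB·CBA·B·ABB·CBA·B·B·CBA·CBA·ABB·CBA·B·CBA·B·CBA·CBA·ABB·CBA·B·CBA
    A ↦ B
    B ↦ CBA
    C ↦ ABB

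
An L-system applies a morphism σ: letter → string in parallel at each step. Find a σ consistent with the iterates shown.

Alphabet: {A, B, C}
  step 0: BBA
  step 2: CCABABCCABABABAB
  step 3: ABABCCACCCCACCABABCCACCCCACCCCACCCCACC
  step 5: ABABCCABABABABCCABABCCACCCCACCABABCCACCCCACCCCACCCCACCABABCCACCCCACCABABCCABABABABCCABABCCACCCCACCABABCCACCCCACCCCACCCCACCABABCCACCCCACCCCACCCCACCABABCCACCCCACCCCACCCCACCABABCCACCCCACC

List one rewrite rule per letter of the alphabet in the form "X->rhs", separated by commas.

A->CC, B->ACC, C->AB

  step 2 ⇒ step 3: CCABABCCABABABAB ⇒ AB·AB·CC·ACC·CC·ACC·AB·AB·CC·ACC·CC·ACC·CC·ACC·CC·ACC
    A ↦ CC
    B ↦ ACC
    C ↦ AB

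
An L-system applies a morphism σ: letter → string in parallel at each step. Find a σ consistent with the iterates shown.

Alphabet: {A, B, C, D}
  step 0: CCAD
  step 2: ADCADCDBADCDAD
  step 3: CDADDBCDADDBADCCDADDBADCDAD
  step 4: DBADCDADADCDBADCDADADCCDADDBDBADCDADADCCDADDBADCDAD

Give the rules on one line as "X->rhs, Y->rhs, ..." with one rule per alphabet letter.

A->CD, B->C, C->DB, D->AD

  step 3 ⇒ step 4: CDADDBCDADDBADCCDADDBADCDAD ⇒ DB·AD·CD·AD·AD·C·DB·AD·CD·AD·AD·C·CD·AD·DB·DB·AD·CD·AD·AD·C·CD·AD·DB·AD·CD·AD
    A ↦ CD
    B ↦ C
    C ↦ DB
    D ↦ AD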